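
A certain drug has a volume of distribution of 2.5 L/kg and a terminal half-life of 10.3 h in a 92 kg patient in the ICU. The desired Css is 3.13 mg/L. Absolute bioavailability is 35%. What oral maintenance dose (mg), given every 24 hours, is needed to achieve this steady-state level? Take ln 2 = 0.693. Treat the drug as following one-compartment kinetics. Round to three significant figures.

3320 mg

Total Vd = 2.5 × 92 = 230.0 L
CL = 0.693 × Vd / t½ = 0.693 × 230.0 / 10.3 = 15.47 L/h
D = CL × Css × τ / F = 15.47 × 3.13 × 24 / 0.35 = 3320 mg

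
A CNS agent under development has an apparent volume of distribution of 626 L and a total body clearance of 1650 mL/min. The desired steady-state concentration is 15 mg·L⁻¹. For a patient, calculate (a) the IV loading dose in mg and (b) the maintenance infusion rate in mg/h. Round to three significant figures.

(a) 9390 mg; (b) 1490 mg/h

LD = Vd · C_target = 626.0 × 15 = 9390 mg
CL = 1650 mL/min = 1650 × 0.06 = 99.00 L/h
Maintenance: replace elimination → rate = CL × Css = 99.00 × 15 = 1485 mg/h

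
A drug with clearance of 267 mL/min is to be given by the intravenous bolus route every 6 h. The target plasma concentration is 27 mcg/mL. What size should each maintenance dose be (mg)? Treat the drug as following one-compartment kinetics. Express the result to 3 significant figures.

CL = 267 mL/min = 267 × 0.06 = 16.02 L/h
At steady state, dose per interval replaces the amount cleared in that interval: D/τ = CL·Css.
D = CL × Css × τ = 16.02 × 27 × 6 = 2595 mg

2600 mg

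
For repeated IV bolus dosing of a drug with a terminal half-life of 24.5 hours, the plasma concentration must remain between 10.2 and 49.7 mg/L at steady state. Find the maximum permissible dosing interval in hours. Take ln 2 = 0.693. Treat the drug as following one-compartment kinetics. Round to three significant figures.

k = 0.693 / t½ = 0.693 / 24.5 = 0.02829 h⁻¹
Between IV bolus doses, concentration decays as C = C₀·e^(−kτ), so C_peak/C_trough = e^(kτ).
τ_max = ln(C_peak/C_trough) / k = ln(49.7/10.2) / 0.02829 = 1.584 / 0.02829 = 55.99 h

56.0 h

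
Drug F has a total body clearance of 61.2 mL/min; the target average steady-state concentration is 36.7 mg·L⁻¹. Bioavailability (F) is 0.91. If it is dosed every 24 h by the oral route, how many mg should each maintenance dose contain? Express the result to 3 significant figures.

3550 mg

Convert clearance: 61.2 mL/min × 60 min/h ÷ 1000 mL/L = 3.672 L/h
D = CL × Css × τ / F = 3.672 × 36.7 × 24 / 0.91 = 3554 mg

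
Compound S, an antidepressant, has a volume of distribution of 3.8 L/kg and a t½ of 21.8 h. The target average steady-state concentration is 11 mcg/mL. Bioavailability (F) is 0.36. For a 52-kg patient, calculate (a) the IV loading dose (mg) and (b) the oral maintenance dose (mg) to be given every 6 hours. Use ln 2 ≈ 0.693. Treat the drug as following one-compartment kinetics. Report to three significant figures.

(a) 2170 mg; (b) 1150 mg

Vd(total) = 52 kg × 3.8 L/kg = 197.6 L
LD = Vd × C = 197.6 × 11 = 2174 mg
CL = 0.693 × Vd / t½ = 0.693 × 197.6 / 21.8 = 6.282 L/h
D = CL × Css × τ / F = 6.282 × 11 × 6 / 0.36 = 1152 mg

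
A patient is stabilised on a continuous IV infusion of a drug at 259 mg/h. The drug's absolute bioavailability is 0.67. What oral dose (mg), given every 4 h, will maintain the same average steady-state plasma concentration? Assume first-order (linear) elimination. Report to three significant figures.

1550 mg

To maintain the same Css, the systemic dosing rate must be unchanged: F·D/τ = infusion rate.
D = rate × τ / F = 259 × 4 / 0.67 = 1546 mg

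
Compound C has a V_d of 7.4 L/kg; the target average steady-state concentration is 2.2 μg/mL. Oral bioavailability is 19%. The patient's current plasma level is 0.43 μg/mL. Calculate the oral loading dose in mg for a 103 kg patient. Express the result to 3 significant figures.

Total Vd = 7.4 × 103 = 762.2 L
Concentration deficit ΔC = 2.2 − 0.43 = 1.770 mg/L
LD = Vd × ΔC / F = 762.2 × 1.770 / 0.19 = 7100 mg

7100 mg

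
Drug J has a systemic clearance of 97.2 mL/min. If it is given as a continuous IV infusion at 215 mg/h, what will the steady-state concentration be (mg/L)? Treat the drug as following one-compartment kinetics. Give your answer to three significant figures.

36.9 mg/L

CL = 97.2 mL/min = 97.2 × 0.06 = 5.832 L/h
Css = rate / CL = 215 / 5.832 = 36.87 mg/L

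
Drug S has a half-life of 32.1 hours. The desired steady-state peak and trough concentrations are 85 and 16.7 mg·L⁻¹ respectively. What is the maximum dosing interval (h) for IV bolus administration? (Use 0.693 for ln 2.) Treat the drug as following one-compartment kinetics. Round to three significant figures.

k = 0.693 / t½ = 0.693 / 32.1 = 0.02159 h⁻¹
Between IV bolus doses, concentration decays as C = C₀·e^(−kτ), so C_peak/C_trough = e^(kτ).
τ_max = ln(C_peak/C_trough) / k = ln(85/16.7) / 0.02159 = 1.627 / 0.02159 = 75.36 h

75.4 h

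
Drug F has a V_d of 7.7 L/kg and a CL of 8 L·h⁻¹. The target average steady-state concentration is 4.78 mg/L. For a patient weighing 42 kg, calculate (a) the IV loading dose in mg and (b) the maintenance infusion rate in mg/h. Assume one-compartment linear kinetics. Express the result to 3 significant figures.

Total Vd = 7.7 × 42 = 323.4 L
LD = Vd · C_target = 323.4 × 4.78 = 1546 mg
Infusion rate = 8.000 L/h × 4.78 mg/L = 38.24 mg/h

(a) 1550 mg; (b) 38.2 mg/h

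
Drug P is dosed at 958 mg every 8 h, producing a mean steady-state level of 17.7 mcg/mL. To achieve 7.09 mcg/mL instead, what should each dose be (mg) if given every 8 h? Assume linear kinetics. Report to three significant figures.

384 mg

With linear kinetics, Css is proportional to dose rate (D/τ) at fixed clearance.
D₂ = D₁ × (Css,target / Css,current) = 958 × 7.09/17.7 = 383.7 mg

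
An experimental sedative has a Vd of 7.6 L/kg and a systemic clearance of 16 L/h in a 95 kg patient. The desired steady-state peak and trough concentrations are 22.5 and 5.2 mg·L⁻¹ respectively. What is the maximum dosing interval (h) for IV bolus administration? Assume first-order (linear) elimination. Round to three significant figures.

Vd = 7.6 L/kg × 95 kg = 722.0 L
k = CL / Vd = 16.00 / 722.0 = 0.02216 h⁻¹
Between IV bolus doses, concentration decays as C = C₀·e^(−kτ), so C_peak/C_trough = e^(kτ).
τ_max = ln(C_peak/C_trough) / k = ln(22.5/5.2) / 0.02216 = 1.465 / 0.02216 = 66.11 h

66.1 h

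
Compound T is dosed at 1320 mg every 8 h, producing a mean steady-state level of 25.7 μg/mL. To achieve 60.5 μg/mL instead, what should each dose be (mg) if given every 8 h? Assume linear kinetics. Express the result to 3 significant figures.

For first-order elimination, Css ∝ F·D/(CL·τ); F and CL are unchanged, so Css ∝ D/τ.
D₂ = D₁ × (Css,target / Css,current) = 1320 × 60.5/25.7 = 3107 mg

3110 mg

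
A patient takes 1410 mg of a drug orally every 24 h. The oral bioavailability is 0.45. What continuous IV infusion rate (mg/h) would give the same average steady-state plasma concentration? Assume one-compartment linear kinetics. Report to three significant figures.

26.4 mg/h

Equivalent systemic input: infusion rate = F·D/τ.
Rate = 0.45 × 1410 / 24 = 26.44 mg/h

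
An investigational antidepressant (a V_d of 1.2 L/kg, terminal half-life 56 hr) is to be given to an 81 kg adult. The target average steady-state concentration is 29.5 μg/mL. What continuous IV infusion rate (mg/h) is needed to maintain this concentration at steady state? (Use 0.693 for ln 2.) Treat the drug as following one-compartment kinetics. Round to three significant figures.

Vd(total) = 81 kg × 1.2 L/kg = 97.20 L
CL = 0.693 × Vd / t½ = 0.693 × 97.20 / 56 = 1.203 L/h
Infusion rate = CL × Css = 1.203 × 29.5 = 35.49 mg/h

35.5 mg/h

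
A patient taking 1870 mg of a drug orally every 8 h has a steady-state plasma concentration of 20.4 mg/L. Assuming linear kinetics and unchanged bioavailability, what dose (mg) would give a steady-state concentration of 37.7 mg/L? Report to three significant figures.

3460 mg

With linear kinetics, Css is proportional to dose rate (D/τ) at fixed clearance.
D₂ = D₁ × (Css,target / Css,current) = 1870 × 37.7/20.4 = 3456 mg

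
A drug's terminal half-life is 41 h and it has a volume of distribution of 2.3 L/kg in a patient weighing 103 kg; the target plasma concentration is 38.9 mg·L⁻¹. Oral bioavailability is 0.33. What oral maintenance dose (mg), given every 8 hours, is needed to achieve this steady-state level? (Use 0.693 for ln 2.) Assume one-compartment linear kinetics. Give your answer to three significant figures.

Vd = 2.3 L/kg × 103 kg = 236.9 L
CL = 0.693 × Vd / t½ = 0.693 × 236.9 / 41 = 4.004 L/h
D = CL × Css × τ / F = 4.004 × 38.9 × 8 / 0.33 = 3776 mg

3780 mg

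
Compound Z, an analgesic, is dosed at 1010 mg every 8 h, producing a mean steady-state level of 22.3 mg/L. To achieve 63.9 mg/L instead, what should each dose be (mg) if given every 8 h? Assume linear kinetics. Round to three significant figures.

2890 mg

With linear kinetics, Css is proportional to dose rate (D/τ) at fixed clearance.
D₂ = D₁ × (Css,target / Css,current) = 1010 × 63.9/22.3 = 2894 mg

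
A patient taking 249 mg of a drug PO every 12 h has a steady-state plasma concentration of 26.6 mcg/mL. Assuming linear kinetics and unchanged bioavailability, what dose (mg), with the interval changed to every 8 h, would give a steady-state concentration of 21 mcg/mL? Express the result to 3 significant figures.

For first-order elimination, Css ∝ F·D/(CL·τ); F and CL are unchanged, so Css ∝ D/τ.
D₂ = D₁ × (Css,target / Css,current) × (τ₂/τ₁) = 249 × (21/26.6) × (8/12) = 131.1 mg

131 mg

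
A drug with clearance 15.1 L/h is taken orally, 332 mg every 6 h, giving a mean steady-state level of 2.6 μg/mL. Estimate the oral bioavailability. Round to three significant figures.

0.710

F·D/τ = CL·Css at steady state → F = CL·Css·τ / D.
F = 15.1 × 2.6 × 6 / 332 = 0.710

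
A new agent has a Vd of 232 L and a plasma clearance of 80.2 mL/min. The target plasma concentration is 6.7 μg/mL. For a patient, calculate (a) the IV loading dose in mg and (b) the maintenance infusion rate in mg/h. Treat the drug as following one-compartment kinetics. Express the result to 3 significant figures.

(a) 1550 mg; (b) 32.2 mg/h

Loading: fill Vd to C_target → 232.0 L × 6.7 mg/L = 1554 mg
Convert clearance: 80.2 mL/min × 60 min/h ÷ 1000 mL/L = 4.812 L/h
Infusion rate = 4.812 L/h × 6.7 mg/L = 32.24 mg/h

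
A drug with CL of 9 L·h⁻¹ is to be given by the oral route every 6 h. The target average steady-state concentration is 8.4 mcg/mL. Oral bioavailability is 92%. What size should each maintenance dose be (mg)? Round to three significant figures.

493 mg

D = CL × Css × τ / F = 9.000 × 8.4 × 6 / 0.92 = 493.0 mg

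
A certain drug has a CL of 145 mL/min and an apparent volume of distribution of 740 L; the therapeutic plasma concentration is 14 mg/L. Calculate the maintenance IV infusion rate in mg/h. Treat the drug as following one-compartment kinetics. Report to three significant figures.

122 mg/h

Convert clearance: 145 mL/min × 60 min/h ÷ 1000 mL/L = 8.700 L/h
Vd does not affect the maintenance rate; only clearance governs steady-state input.
Infusion rate = CL · Css = 8.700 L/h × 14 mg/L = 121.8 mg/h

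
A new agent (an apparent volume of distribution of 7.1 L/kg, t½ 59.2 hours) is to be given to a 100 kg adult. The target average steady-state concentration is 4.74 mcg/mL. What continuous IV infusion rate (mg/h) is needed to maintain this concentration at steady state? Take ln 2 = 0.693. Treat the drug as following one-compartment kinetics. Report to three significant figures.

Total Vd = 7.1 × 100 = 710.0 L
k = 0.693/59.2 = 0.01171 h⁻¹, so CL = k·Vd = 0.01171 × 710.0 = 8.314 L/h
Infusion rate = CL × Css = 8.314 × 4.74 = 39.41 mg/h

39.4 mg/h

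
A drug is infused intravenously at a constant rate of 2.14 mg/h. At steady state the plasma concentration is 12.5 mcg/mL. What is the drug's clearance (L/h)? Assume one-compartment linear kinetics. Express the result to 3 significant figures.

0.171 L/h

At steady state, infusion rate = CL × Css, so CL = rate / Css.
CL = 2.14 / 12.5 = 0.1712 L/h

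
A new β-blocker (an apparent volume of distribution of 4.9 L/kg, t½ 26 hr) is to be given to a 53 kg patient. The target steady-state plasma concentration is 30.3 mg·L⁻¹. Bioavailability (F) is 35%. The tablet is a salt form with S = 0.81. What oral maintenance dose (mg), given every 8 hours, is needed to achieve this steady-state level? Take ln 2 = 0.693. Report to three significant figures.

5920 mg

Vd = 4.9 L/kg × 53 kg = 259.7 L
k = 0.693/26 = 0.02665 h⁻¹, so CL = k·Vd = 0.02665 × 259.7 = 6.921 L/h
D = CL × Css × τ / F / S = 6.921 × 30.3 × 8 / 0.35 / 0.81 = 5918 mg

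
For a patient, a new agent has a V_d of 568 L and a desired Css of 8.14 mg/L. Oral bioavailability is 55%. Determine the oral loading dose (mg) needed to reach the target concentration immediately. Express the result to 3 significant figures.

8410 mg

The loading dose fills Vd to the target concentration.
LD = Vd × C / F = 568.0 × 8.140 / 0.55 = 8406 mg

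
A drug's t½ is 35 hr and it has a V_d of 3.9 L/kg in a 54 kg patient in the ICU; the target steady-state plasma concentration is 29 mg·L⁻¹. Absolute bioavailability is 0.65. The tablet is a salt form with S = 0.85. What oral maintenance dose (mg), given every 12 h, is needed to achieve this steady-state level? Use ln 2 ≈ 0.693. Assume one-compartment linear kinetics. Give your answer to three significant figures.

Total Vd = 3.9 × 54 = 210.6 L
CL = 0.693 × Vd / t½ = 0.693 × 210.6 / 35 = 4.170 L/h
D = CL × Css × τ / F / S = 4.170 × 29 × 12 / 0.65 / 0.85 = 2627 mg

2630 mg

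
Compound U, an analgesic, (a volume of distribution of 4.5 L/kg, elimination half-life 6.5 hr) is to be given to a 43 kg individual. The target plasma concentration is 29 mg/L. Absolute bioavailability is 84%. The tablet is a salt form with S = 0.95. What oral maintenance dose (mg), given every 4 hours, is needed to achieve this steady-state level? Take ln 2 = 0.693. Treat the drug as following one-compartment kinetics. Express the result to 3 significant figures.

Total Vd = 4.5 × 43 = 193.5 L
k = 0.693/6.5 = 0.1066 h⁻¹, so CL = k·Vd = 0.1066 × 193.5 = 20.63 L/h
D = CL × Css × τ / F / S = 20.63 × 29 × 4 / 0.84 / 0.95 = 2999 mg

3000 mg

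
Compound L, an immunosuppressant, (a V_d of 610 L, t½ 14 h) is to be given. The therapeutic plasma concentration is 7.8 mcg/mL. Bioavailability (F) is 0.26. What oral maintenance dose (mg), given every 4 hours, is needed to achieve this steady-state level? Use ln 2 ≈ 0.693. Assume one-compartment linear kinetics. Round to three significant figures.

3620 mg

CL = 0.693 × Vd / t½ = 0.693 × 610.0 / 14 = 30.20 L/h
D = CL × Css × τ / F = 30.20 × 7.8 × 4 / 0.26 = 3624 mg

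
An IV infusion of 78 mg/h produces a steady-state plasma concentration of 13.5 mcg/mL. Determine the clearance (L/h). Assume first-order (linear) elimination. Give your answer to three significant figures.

At steady state, infusion rate = CL × Css, so CL = rate / Css.
CL = 78 / 13.5 = 5.778 L/h

5.78 L/h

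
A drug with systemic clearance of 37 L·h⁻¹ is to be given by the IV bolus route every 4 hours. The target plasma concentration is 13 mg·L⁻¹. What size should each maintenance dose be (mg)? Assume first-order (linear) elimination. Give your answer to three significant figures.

1920 mg

D = CL × Css × τ = 37.00 × 13 × 4 = 1924 mg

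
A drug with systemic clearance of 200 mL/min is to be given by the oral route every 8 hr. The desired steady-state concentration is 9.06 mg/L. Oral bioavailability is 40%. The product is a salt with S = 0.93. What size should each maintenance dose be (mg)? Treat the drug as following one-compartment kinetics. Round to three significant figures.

2340 mg

CL = 200 mL/min = 200 × 0.06 = 12.00 L/h
At steady state, dose per interval replaces the amount cleared in that interval: F·S·D/τ = CL·Css.
D = CL × Css × τ / F / S = 12.00 × 9.06 × 8 / 0.4 / 0.93 = 2338 mg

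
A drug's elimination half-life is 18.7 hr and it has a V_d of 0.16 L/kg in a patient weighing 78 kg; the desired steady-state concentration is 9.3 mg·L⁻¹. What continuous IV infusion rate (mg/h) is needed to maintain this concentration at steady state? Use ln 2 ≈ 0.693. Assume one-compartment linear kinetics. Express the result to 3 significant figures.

Vd(total) = 78 kg × 0.16 L/kg = 12.48 L
CL = 0.693 × Vd / t½ = 0.693 × 12.48 / 18.7 = 0.4625 L/h
Infusion rate = CL × Css = 0.4625 × 9.3 = 4.301 mg/h

4.30 mg/h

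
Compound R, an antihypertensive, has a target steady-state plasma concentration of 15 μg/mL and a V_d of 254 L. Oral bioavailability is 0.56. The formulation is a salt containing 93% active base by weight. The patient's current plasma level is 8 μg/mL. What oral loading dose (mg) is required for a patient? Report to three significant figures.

3410 mg

Concentration deficit ΔC = 15 − 8 = 7.000 mg/L
LD = Vd × ΔC / F / S = 254.0 × 7.000 / 0.56 / 0.93 = 3414 mg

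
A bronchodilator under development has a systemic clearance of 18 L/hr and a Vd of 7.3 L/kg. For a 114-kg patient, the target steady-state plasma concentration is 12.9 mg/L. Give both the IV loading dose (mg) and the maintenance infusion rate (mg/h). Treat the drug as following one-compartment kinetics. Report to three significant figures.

(a) 10700 mg; (b) 232 mg/h

Vd(total) = 114 kg × 7.3 L/kg = 832.2 L
Loading: fill Vd to C_target → 832.2 L × 12.9 mg/L = 10740 mg
Infusion rate = 18.00 L/h × 12.9 mg/L = 232.2 mg/h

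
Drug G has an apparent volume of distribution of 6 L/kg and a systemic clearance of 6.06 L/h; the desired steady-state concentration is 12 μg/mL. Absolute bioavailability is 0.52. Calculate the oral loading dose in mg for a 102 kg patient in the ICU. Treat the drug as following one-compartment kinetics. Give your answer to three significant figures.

Vd = 6 L/kg × 102 kg = 612.0 L
LD is governed by Vd — clearance does not enter the loading-dose calculation.
LD = Vd × C / F = 612.0 × 12.00 / 0.52 = 14120 mg

14100 mg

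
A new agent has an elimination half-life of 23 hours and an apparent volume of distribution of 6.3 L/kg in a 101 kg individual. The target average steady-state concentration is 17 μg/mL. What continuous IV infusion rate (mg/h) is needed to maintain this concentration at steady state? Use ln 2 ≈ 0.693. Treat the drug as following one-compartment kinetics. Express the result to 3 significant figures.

326 mg/h

Vd(total) = 101 kg × 6.3 L/kg = 636.3 L
k = 0.693/23 = 0.03013 h⁻¹, so CL = k·Vd = 0.03013 × 636.3 = 19.17 L/h
Infusion rate = CL × Css = 19.17 × 17 = 325.9 mg/h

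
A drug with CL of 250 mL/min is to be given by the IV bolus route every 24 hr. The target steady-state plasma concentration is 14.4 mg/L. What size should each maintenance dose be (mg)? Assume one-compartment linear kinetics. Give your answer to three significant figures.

CL = 250 mL/min × 60/1000 = 15.00 L/h
At steady state, dose per interval replaces the amount cleared in that interval: D/τ = CL·Css.
D = CL × Css × τ = 15.00 × 14.4 × 24 = 5184 mg

5180 mg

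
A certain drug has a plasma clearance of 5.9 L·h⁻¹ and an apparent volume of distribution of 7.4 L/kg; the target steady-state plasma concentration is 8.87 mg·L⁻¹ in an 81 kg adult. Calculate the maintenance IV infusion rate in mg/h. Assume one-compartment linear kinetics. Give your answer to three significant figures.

52.3 mg/h

R₀ = 5.900 × 8.87 = 52.33 mg/h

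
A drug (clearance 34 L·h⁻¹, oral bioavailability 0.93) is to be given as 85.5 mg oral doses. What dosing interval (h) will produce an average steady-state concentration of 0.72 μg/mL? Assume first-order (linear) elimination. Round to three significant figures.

3.25 h

F·D/τ = CL·Css → τ = F·D / (CL·Css).
τ = 0.93 × 85.5 / (34 × 0.72) = 3.248 h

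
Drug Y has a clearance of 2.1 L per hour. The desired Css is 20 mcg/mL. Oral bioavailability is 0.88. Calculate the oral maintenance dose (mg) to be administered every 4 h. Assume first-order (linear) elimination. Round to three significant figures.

191 mg

D = CL × Css × τ / F = 2.100 × 20 × 4 / 0.88 = 190.9 mg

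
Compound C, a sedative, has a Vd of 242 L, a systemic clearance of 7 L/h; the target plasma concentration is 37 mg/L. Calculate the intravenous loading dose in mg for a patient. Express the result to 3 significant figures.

8950 mg

LD = Vd × C = 242.0 × 37.00 = 8954 mg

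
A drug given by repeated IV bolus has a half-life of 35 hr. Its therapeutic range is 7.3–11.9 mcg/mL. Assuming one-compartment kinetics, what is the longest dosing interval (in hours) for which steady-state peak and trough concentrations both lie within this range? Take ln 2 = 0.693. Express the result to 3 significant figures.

k = 0.693 / t½ = 0.693 / 35 = 0.01980 h⁻¹
Between IV bolus doses, concentration decays as C = C₀·e^(−kτ), so C_peak/C_trough = e^(kτ).
τ_max = ln(C_peak/C_trough) / k = ln(11.9/7.3) / 0.01980 = 0.4887 / 0.01980 = 24.68 h

24.7 h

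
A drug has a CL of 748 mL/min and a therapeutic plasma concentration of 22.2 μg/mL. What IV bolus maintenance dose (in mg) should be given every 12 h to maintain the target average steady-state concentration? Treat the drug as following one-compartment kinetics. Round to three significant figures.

12000 mg

CL = 748 mL/min × 60/1000 = 44.88 L/h
D = CL × Css × τ = 44.88 × 22.2 × 12 = 11960 mg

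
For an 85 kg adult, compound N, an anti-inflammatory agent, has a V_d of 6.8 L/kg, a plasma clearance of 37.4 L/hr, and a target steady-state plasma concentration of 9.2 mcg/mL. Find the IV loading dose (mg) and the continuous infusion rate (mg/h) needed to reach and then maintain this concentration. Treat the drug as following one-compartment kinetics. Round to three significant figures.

Vd = 6.8 L/kg × 85 kg = 578.0 L
LD = Vd · C_target = 578.0 × 9.2 = 5318 mg
Maintenance infusion rate = CL × Css = 37.40 × 9.2 = 344.1 mg/h

(a) 5320 mg; (b) 344 mg/h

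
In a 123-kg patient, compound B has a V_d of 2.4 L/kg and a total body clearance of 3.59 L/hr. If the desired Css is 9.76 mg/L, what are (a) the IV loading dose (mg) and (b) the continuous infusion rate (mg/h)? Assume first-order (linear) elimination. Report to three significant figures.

(a) 2880 mg; (b) 35.0 mg/h

Vd(total) = 123 kg × 2.4 L/kg = 295.2 L
LD = Vd · C_target = 295.2 × 9.76 = 2881 mg
Infusion rate = 3.590 L/h × 9.76 mg/L = 35.04 mg/h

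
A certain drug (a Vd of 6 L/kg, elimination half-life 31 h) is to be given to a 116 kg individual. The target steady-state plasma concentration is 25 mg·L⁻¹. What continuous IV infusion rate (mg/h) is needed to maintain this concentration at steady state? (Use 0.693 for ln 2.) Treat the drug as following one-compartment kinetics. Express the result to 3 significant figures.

389 mg/h

Vd = 6 L/kg × 116 kg = 696.0 L
k = 0.693/31 = 0.02235 h⁻¹, so CL = k·Vd = 0.02235 × 696.0 = 15.56 L/h
Infusion rate = CL × Css = 15.56 × 25 = 389.0 mg/h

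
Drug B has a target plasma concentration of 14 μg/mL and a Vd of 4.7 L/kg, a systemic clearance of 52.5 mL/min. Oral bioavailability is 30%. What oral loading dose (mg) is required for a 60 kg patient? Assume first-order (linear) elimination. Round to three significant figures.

13200 mg

Vd = 4.7 L/kg × 60 kg = 282.0 L
The loading dose fills Vd to the target concentration.
LD = Vd × C / F = 282.0 × 14.00 / 0.3 = 13160 mg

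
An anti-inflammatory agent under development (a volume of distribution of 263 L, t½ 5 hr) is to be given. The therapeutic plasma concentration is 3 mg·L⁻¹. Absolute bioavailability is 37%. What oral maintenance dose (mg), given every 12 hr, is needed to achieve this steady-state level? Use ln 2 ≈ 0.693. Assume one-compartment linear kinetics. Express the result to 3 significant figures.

3550 mg

CL = 0.693 × Vd / t½ = 0.693 × 263.0 / 5 = 36.45 L/h
D = CL × Css × τ / F = 36.45 × 3 × 12 / 0.37 = 3546 mg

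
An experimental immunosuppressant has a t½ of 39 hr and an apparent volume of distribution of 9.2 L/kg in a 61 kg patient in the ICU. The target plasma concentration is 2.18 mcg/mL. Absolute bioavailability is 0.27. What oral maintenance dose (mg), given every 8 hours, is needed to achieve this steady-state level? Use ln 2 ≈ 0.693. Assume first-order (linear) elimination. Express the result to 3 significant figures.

Total Vd = 9.2 × 61 = 561.2 L
CL = ln 2 · Vd / t½ = 0.693 × 561.2 / 39 = 9.972 L/h
D = CL × Css × τ / F = 9.972 × 2.18 × 8 / 0.27 = 644.1 mg

644 mg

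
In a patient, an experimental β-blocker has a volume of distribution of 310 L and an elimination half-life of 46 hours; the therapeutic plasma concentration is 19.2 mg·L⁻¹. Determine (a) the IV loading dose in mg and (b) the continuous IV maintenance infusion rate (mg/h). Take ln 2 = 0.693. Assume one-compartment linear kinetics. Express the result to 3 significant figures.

LD = Vd × C = 310.0 × 19.2 = 5952 mg
CL = 0.693 × Vd / t½ = 0.693 × 310.0 / 46 = 4.670 L/h
Infusion rate = CL × Css = 4.670 × 19.2 = 89.66 mg/h

(a) 5950 mg; (b) 89.7 mg/h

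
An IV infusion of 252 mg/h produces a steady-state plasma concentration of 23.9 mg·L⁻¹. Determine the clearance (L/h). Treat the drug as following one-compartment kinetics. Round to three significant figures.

At steady state, infusion rate = CL × Css, so CL = rate / Css.
CL = 252 / 23.9 = 10.54 L/h

10.5 L/h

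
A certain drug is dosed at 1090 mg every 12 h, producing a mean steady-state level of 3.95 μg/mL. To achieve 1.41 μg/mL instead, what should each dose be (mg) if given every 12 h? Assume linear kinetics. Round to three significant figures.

389 mg

With linear kinetics, Css is proportional to dose rate (D/τ) at fixed clearance.
D₂ = D₁ × (Css,target / Css,current) = 1090 × 1.41/3.95 = 389.1 mg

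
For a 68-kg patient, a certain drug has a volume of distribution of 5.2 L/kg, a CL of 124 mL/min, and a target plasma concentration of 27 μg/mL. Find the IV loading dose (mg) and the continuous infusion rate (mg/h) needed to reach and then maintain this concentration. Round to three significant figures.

Vd(total) = 68 kg × 5.2 L/kg = 353.6 L
Loading dose = Vd × C = 353.6 × 27 = 9547 mg
CL = 124 mL/min = 124 × 0.06 = 7.440 L/h
Maintenance: replace elimination → rate = CL × Css = 7.440 × 27 = 200.9 mg/h

(a) 9550 mg; (b) 201 mg/h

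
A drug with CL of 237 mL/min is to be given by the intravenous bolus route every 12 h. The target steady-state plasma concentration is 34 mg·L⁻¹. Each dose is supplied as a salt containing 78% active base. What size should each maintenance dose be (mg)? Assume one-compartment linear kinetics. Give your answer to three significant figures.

CL = 237 mL/min = 237 × 0.06 = 14.22 L/h
D = CL × Css × τ / S = 14.22 × 34 × 12 / 0.78 = 7438 mg

7440 mg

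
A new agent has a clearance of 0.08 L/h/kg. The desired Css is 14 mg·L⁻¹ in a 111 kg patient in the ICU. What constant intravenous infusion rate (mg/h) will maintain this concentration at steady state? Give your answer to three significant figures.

CL = 0.08 L/h/kg × 111 kg = 8.880 L/h
R₀ = 8.880 × 14 = 124.3 mg/h

124 mg/h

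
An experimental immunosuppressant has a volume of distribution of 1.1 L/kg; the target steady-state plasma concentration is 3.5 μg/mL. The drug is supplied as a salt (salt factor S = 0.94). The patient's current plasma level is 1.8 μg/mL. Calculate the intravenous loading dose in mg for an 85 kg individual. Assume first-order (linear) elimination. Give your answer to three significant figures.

169 mg

Vd = 1.1 L/kg × 85 kg = 93.50 L
The loading dose fills Vd to the target concentration.
Concentration deficit ΔC = 3.5 − 1.8 = 1.700 mg/L
LD = Vd × ΔC / S = 93.50 × 1.700 / 0.94 = 169.1 mg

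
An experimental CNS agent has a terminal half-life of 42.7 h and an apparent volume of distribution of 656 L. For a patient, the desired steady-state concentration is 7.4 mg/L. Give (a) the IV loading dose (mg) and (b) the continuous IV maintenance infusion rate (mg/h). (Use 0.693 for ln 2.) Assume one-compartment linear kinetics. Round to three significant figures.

(a) 4850 mg; (b) 78.8 mg/h

LD = Vd × C = 656.0 × 7.4 = 4854 mg
CL = 0.693 × Vd / t½ = 0.693 × 656.0 / 42.7 = 10.65 L/h
Infusion rate = CL × Css = 10.65 × 7.4 = 78.81 mg/h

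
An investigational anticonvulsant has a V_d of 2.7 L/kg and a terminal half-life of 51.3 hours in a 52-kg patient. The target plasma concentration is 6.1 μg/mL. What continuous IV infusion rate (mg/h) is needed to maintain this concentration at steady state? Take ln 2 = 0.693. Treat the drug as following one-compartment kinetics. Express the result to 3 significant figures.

11.6 mg/h

Vd(total) = 52 kg × 2.7 L/kg = 140.4 L
CL = 0.693 × Vd / t½ = 0.693 × 140.4 / 51.3 = 1.897 L/h
Infusion rate = CL × Css = 1.897 × 6.1 = 11.57 mg/h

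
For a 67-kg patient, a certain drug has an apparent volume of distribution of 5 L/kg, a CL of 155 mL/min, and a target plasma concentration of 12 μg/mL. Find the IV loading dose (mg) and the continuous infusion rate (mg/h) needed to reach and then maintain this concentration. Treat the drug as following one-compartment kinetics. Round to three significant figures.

Vd = 5 L/kg × 67 kg = 335.0 L
Loading dose = Vd × C = 335.0 × 12 = 4020 mg
Convert clearance: 155 mL/min × 60 min/h ÷ 1000 mL/L = 9.300 L/h
Maintenance: replace elimination → rate = CL × Css = 9.300 × 12 = 111.6 mg/h

(a) 4020 mg; (b) 112 mg/h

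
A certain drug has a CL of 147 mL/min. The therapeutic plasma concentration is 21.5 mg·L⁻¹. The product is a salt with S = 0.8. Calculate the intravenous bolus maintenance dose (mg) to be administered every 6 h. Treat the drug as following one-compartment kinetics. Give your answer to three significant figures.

CL = 147 mL/min = 147 × 0.06 = 8.820 L/h
At steady state, dose per interval replaces the amount cleared in that interval: S·D/τ = CL·Css.
D = CL × Css × τ / S = 8.820 × 21.5 × 6 / 0.8 = 1422 mg

1420 mg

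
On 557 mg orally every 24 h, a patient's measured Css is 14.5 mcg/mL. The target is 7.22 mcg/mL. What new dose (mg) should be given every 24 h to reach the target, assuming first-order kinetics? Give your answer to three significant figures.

277 mg

For first-order elimination, Css ∝ F·D/(CL·τ); F and CL are unchanged, so Css ∝ D/τ.
D₂ = D₁ × (Css,target / Css,current) = 557 × 7.22/14.5 = 277.3 mg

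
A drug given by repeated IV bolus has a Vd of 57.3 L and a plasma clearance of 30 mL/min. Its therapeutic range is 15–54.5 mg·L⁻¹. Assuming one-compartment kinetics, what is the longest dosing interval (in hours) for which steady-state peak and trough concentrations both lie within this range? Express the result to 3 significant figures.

Convert clearance: 30 mL/min × 60 min/h ÷ 1000 mL/L = 1.800 L/h
k = CL / Vd = 1.800 / 57.30 = 0.03141 h⁻¹
Between IV bolus doses, concentration decays as C = C₀·e^(−kτ), so C_peak/C_trough = e^(kτ).
τ_max = ln(C_peak/C_trough) / k = ln(54.5/15) / 0.03141 = 1.290 / 0.03141 = 41.07 h

41.1 h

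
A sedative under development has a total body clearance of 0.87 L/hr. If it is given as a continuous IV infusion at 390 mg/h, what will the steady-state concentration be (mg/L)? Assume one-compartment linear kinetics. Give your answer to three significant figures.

Css = rate / CL = 390 / 0.8700 = 448.3 mg/L

448 mg/L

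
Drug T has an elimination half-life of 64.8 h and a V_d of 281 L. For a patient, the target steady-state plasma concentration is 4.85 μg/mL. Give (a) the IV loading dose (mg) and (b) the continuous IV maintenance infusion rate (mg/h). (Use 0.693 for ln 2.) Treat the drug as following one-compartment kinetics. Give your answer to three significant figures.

(a) 1360 mg; (b) 14.6 mg/h

LD = Vd × C = 281.0 × 4.85 = 1363 mg
CL = 0.693 × Vd / t½ = 0.693 × 281.0 / 64.8 = 3.005 L/h
Infusion rate = CL × Css = 3.005 × 4.85 = 14.57 mg/h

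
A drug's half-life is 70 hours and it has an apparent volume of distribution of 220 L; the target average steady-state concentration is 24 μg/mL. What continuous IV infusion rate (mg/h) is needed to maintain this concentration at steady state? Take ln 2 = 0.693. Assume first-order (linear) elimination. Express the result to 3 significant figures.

CL = ln 2 · Vd / t½ = 0.693 × 220.0 / 70 = 2.178 L/h
Infusion rate = CL × Css = 2.178 × 24 = 52.27 mg/h

52.3 mg/h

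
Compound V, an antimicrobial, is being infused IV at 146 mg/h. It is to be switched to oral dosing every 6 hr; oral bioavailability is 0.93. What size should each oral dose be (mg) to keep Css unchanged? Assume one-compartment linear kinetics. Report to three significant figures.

To maintain the same Css, the systemic dosing rate must be unchanged: F·D/τ = infusion rate.
D = rate × τ / F = 146 × 6 / 0.93 = 941.9 mg

942 mg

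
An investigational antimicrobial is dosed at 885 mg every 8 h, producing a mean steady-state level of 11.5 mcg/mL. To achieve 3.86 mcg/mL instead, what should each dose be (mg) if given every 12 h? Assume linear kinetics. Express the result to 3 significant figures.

446 mg

With linear kinetics, Css is proportional to dose rate (D/τ) at fixed clearance.
D₂ = D₁ × (Css,target / Css,current) × (τ₂/τ₁) = 885 × (3.86/11.5) × (12/8) = 445.6 mg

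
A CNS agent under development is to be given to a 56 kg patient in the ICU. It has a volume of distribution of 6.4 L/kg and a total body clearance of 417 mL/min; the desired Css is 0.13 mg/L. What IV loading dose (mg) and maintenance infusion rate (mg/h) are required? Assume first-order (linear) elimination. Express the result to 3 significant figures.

(a) 46.6 mg; (b) 3.25 mg/h

Total Vd = 6.4 × 56 = 358.4 L
Loading: fill Vd to C_target → 358.4 L × 0.13 mg/L = 46.59 mg
Convert clearance: 417 mL/min × 60 min/h ÷ 1000 mL/L = 25.02 L/h
Maintenance infusion rate = CL × Css = 25.02 × 0.13 = 3.253 mg/h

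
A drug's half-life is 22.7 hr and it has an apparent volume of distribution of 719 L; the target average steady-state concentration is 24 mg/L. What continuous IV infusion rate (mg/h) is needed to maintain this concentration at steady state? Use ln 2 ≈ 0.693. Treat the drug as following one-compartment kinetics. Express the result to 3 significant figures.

CL = ln 2 · Vd / t½ = 0.693 × 719.0 / 22.7 = 21.95 L/h
Infusion rate = CL × Css = 21.95 × 24 = 526.8 mg/h

527 mg/h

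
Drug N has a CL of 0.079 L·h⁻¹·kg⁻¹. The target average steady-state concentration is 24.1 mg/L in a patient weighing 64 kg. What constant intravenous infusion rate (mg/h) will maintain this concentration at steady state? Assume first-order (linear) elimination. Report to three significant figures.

122 mg/h

CL = 0.079 L·h⁻¹·kg⁻¹ × 64 kg = 5.056 L/h
Infusion rate = CL · Css = 5.056 L/h × 24.1 mg/L = 121.8 mg/h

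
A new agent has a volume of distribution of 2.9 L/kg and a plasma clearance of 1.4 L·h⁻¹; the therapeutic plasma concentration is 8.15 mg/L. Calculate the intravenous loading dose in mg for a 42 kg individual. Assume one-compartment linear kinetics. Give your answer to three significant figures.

993 mg

Vd = 2.9 L/kg × 42 kg = 121.8 L
LD = Vd × C = 121.8 × 8.150 = 992.7 mg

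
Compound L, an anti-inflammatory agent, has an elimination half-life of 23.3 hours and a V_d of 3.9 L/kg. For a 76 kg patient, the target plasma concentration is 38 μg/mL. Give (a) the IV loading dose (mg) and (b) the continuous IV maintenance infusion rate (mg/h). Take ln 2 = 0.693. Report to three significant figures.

(a) 11300 mg; (b) 335 mg/h

Vd = 3.9 L/kg × 76 kg = 296.4 L
LD = Vd × C = 296.4 × 38 = 11260 mg
CL = 0.693 × Vd / t½ = 0.693 × 296.4 / 23.3 = 8.816 L/h
Infusion rate = CL × Css = 8.816 × 38 = 335.0 mg/h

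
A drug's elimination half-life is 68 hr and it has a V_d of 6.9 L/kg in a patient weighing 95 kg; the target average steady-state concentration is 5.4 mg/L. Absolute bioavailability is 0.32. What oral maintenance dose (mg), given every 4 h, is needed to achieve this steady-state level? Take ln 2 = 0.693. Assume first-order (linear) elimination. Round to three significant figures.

451 mg

Vd(total) = 95 kg × 6.9 L/kg = 655.5 L
CL = 0.693 × Vd / t½ = 0.693 × 655.5 / 68 = 6.680 L/h
D = CL × Css × τ / F = 6.680 × 5.4 × 4 / 0.32 = 450.9 mg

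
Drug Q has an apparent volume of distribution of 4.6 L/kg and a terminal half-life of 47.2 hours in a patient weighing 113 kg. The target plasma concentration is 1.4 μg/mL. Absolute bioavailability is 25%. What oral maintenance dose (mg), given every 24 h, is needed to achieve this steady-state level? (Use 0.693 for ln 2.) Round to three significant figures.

1030 mg

Total Vd = 4.6 × 113 = 519.8 L
k = 0.693/47.2 = 0.01468 h⁻¹, so CL = k·Vd = 0.01468 × 519.8 = 7.631 L/h
D = CL × Css × τ / F = 7.631 × 1.4 × 24 / 0.25 = 1026 mg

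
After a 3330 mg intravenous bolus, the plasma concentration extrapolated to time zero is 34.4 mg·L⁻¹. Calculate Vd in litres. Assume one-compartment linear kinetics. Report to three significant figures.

96.8 L

Immediately after an IV bolus, C₀ = Dose / Vd, so Vd = Dose / C₀.
Vd = 3330 / 34.4 = 96.80 L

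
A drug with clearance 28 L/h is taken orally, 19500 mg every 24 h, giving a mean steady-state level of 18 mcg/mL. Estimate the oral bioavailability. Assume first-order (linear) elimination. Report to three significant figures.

F·D/τ = CL·Css at steady state → F = CL·Css·τ / D.
F = 28 × 18 × 24 / 19500 = 0.620

0.620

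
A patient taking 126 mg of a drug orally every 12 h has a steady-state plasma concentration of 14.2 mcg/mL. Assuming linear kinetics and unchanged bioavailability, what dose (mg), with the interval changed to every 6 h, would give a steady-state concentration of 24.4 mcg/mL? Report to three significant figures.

For first-order elimination, Css ∝ F·D/(CL·τ); F and CL are unchanged, so Css ∝ D/τ.
D₂ = D₁ × (Css,target / Css,current) × (τ₂/τ₁) = 126 × (24.4/14.2) × (6/12) = 108.3 mg

108 mg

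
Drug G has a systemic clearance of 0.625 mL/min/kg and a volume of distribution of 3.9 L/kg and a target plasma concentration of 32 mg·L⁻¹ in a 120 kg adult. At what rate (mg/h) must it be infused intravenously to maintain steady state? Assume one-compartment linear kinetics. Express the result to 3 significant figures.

144 mg/h

CL = 0.625 mL/min/kg × 120 kg = 75.00 mL/min = 75.00 × 60/1000 = 4.500 L/h
R₀ = 4.500 × 32 = 144.0 mg/h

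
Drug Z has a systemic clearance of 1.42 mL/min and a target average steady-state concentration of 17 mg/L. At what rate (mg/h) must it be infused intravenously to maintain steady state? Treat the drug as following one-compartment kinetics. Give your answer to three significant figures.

1.45 mg/h

CL = 1.42 mL/min = 1.42 × 0.06 = 0.08520 L/h
R₀ = 0.08520 × 17 = 1.448 mg/h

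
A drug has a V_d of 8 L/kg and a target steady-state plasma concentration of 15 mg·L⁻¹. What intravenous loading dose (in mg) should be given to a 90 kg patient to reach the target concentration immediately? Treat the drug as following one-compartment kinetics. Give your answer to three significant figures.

10800 mg

Total Vd = 8 × 90 = 720.0 L
LD = Vd × C = 720.0 × 15.00 = 10800 mg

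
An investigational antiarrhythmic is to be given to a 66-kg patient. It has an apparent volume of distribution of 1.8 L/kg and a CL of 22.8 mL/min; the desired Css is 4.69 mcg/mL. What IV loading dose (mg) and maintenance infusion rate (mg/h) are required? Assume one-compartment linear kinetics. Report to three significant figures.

(a) 557 mg; (b) 6.42 mg/h

Vd(total) = 66 kg × 1.8 L/kg = 118.8 L
Loading: fill Vd to C_target → 118.8 L × 4.69 mg/L = 557.2 mg
CL = 22.8 mL/min × 60/1000 = 1.368 L/h
Infusion rate = 1.368 L/h × 4.69 mg/L = 6.416 mg/h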